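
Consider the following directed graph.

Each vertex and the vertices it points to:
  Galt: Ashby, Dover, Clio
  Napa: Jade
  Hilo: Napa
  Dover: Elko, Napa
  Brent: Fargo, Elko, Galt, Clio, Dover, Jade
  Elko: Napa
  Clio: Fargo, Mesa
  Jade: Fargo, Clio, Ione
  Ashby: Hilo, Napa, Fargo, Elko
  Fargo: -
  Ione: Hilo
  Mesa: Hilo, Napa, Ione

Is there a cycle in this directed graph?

DFS with white/gray/black marking, starting from Napa:
Napa gray
  Jade gray
    Fargo gray
    Fargo black
    Clio gray
      Clio→Fargo: Fargo black — skip
      Mesa gray
        Hilo gray
          Hilo→Napa: Napa is gray → back edge
Back edge found, so a cycle exists: Napa → Jade → Clio → Mesa → Hilo → Napa.

Yes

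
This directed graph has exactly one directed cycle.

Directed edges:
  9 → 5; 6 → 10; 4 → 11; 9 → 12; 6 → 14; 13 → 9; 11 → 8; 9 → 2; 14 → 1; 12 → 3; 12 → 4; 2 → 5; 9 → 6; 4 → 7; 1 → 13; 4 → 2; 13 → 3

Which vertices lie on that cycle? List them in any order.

1, 6, 9, 13, 14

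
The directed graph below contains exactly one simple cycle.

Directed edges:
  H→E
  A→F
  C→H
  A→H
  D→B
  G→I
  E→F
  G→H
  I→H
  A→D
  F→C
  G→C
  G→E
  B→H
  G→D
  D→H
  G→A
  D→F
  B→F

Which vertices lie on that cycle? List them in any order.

C, E, F, H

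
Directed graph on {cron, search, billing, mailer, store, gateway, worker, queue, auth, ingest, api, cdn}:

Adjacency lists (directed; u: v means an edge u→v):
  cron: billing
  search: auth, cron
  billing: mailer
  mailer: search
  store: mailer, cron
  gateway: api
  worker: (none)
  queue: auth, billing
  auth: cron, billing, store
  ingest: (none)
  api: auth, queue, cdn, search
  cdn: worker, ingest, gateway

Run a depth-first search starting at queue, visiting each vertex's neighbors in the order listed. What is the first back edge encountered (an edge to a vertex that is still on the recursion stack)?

DFS from queue (visiting each vertex's neighbors in the order listed); mark gray on enter, black on exit:
queue gray
  auth gray
    cron gray
      billing gray
        mailer gray
          search gray
            search→auth: auth is gray → back edge
First back edge: search → auth.

search→auth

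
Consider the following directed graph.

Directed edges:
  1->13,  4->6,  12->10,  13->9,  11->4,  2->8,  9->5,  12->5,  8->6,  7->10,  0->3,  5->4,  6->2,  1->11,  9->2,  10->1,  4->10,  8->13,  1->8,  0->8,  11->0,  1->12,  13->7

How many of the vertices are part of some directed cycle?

A vertex is on a directed cycle iff it belongs to a strongly connected component of size ≥ 2 (or has a self-loop).
The vertices on cycles are {0, 1, 2, 4, 5, 6, 7, 8, 9, 10, 11, 12, 13} — 13 in total.

13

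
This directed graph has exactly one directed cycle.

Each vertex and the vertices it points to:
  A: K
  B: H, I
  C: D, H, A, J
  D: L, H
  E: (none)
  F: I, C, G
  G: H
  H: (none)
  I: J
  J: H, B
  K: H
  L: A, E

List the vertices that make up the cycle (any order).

B, I, J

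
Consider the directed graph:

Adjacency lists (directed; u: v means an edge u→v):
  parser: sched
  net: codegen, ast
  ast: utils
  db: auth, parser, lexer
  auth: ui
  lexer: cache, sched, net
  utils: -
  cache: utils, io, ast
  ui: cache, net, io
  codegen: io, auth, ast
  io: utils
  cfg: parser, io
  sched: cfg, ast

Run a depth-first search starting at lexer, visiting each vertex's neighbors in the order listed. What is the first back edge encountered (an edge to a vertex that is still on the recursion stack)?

parser→sched

DFS from lexer (visiting each vertex's neighbors in the order listed); mark gray on enter, black on exit:
lexer gray
  cache gray
    utils gray
    utils black
    io gray
      io→utils: utils black — skip
    io black
    ast gray
      ast→utils: utils black — skip
    ast black
  cache black
  sched gray
    cfg gray
      parser gray
        parser→sched: sched is gray → back edge
First back edge: parser → sched.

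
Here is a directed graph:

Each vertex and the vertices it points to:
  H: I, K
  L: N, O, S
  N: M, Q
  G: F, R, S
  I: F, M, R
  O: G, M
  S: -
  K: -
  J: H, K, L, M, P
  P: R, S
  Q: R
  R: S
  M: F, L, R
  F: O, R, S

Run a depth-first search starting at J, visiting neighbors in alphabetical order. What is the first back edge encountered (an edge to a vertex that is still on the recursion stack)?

G->F

DFS from J (visiting neighbors in alphabetical order); mark gray on enter, black on exit:
J gray
  H gray
    I gray
      F gray
        O gray
          G gray
            G→F: F is gray → back edge
First back edge: G → F.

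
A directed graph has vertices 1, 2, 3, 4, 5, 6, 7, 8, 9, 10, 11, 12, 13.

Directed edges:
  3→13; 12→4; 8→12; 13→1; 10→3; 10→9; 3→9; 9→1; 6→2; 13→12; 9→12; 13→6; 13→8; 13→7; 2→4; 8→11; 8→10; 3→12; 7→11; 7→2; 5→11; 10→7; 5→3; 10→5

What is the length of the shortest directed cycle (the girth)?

4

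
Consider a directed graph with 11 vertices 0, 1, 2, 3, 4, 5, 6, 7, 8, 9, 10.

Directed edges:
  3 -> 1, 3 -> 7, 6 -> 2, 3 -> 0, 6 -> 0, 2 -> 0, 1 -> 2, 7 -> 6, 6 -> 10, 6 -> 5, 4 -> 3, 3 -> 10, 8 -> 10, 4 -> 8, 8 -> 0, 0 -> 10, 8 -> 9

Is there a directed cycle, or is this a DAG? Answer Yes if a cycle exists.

No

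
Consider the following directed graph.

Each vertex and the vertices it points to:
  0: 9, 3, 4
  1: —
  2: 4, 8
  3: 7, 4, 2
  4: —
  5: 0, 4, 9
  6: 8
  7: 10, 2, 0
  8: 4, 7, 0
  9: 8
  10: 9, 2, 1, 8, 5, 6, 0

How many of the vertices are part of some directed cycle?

A vertex is on a directed cycle iff it belongs to a strongly connected component of size ≥ 2 (or has a self-loop).
The vertices on cycles are {0, 2, 3, 5, 6, 7, 8, 9, 10} — 9 in total.

9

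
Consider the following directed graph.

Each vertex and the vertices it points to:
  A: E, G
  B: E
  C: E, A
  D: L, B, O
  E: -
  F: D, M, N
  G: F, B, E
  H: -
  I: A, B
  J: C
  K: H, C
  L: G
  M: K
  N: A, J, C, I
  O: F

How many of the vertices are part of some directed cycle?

A vertex is on a directed cycle iff it belongs to a strongly connected component of size ≥ 2 (or has a self-loop).
The vertices on cycles are {A, C, D, F, G, I, J, K, L, M, N, O} — 12 in total.

12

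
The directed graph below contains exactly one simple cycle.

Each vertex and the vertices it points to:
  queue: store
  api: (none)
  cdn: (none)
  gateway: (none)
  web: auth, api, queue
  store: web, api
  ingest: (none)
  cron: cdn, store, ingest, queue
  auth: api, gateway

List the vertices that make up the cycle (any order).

DFS with gray/black marking from store:
store gray
  web gray
    auth gray
      api gray
      api black
      gateway gray
      gateway black
    auth black
    web→api: api black — skip
    queue gray
      queue→store: store is gray → back edge
Back edge closes the cycle store → web → queue → store; its vertices are {web, queue, store}.

web, queue, store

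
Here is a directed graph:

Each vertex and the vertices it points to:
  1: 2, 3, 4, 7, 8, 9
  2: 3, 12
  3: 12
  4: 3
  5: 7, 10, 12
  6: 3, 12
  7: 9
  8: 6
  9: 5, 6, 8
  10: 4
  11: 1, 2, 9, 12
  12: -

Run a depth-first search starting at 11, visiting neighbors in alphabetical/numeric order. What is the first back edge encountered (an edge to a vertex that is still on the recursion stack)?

DFS from 11 (visiting neighbors in alphabetical/numeric order); mark gray on enter, black on exit:
11 gray
  1 gray
    2 gray
      3 gray
        12 gray
        12 black
      3 black
      2→12: 12 black — skip
    2 black
    1→3: 3 black — skip
    4 gray
      4→3: 3 black — skip
    4 black
    7 gray
      9 gray
        5 gray
          5→7: 7 is gray → back edge
First back edge: 5 → 7.

5→7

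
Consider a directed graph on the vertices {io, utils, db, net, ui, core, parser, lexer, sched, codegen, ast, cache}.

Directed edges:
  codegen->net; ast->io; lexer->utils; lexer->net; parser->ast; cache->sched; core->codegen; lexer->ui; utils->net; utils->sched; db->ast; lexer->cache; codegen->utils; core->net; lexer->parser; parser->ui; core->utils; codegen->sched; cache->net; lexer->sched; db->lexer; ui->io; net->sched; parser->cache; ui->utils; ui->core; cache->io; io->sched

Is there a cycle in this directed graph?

DFS with white/gray/black marking, starting from core:
core gray
  codegen gray
    sched gray
    sched black
    utils gray
      net gray
        net→sched: sched black — skip
      net black
      utils→sched: sched black — skip
    utils black
    codegen→net: net black — skip
  codegen black
  core→utils: utils black — skip
  core→net: net black — skip
core black
io gray
  io→sched: sched black — skip
io black
db gray
  ast gray
    ast→io: io black — skip
  ast black
  lexer gray
    ui gray
      ui→utils: utils black — skip
      ui→io: io black — skip
      ui→core: core black — skip
    ui black
    lexer→sched: sched black — skip
    parser gray
      parser→ui: ui black — skip
      parser→ast: ast black — skip
      cache gray
        cache→sched: sched black — skip
        cache→net: net black — skip
        cache→io: io black — skip
      cache black
    parser black
    lexer→cache: cache black — skip
    lexer→utils: utils black — skip
    lexer→net: net black — skip
  lexer black
db black
Every edge goes to a white or black vertex — no back edge, so the graph is acyclic.

No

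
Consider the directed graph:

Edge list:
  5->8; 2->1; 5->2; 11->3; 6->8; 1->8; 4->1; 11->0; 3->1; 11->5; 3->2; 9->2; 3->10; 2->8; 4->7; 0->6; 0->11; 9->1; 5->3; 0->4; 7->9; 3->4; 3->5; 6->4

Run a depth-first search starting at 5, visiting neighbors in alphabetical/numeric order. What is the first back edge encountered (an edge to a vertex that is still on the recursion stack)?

DFS from 5 (visiting neighbors in alphabetical/numeric order); mark gray on enter, black on exit:
5 gray
  2 gray
    1 gray
      8 gray
      8 black
    1 black
    2→8: 8 black — skip
  2 black
  3 gray
    3→1: 1 black — skip
    3→2: 2 black — skip
    4 gray
      4→1: 1 black — skip
      7 gray
        9 gray
          9→1: 1 black — skip
          9→2: 2 black — skip
        9 black
      7 black
    4 black
    3→5: 5 is gray → back edge
First back edge: 3 → 5.

3→5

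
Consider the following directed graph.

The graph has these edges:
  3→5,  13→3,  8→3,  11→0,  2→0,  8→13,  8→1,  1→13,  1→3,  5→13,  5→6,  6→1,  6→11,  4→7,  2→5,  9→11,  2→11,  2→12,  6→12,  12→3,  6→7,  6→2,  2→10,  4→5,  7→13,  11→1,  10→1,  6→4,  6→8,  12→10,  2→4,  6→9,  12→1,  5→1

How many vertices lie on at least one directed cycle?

A vertex is on a directed cycle iff it belongs to a strongly connected component of size ≥ 2 (or has a self-loop).
The vertices on cycles are {1, 2, 3, 4, 5, 6, 7, 8, 9, 10, 11, 12, 13} — 13 in total.

13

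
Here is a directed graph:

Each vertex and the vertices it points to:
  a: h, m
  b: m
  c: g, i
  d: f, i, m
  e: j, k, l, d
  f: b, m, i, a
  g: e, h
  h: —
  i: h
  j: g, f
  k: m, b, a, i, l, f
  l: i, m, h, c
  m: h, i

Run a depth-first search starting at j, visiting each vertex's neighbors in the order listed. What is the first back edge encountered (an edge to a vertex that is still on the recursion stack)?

e→j

DFS from j (visiting each vertex's neighbors in the order listed); mark gray on enter, black on exit:
j gray
  g gray
    e gray
      e→j: j is gray → back edge
First back edge: e → j.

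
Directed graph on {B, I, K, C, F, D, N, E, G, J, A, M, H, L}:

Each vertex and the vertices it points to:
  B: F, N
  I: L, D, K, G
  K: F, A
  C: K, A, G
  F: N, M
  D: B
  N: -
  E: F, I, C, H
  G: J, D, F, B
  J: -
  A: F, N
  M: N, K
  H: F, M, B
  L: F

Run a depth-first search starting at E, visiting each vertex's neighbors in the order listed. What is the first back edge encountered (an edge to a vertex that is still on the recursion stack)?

K->F

DFS from E (visiting each vertex's neighbors in the order listed); mark gray on enter, black on exit:
E gray
  F gray
    N gray
    N black
    M gray
      M→N: N black — skip
      K gray
        K→F: F is gray → back edge
First back edge: K → F.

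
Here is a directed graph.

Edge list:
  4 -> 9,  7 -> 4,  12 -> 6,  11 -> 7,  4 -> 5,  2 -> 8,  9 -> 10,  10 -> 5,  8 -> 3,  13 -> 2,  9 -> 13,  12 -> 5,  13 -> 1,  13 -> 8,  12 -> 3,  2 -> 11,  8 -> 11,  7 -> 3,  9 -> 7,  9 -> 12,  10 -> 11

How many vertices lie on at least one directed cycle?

8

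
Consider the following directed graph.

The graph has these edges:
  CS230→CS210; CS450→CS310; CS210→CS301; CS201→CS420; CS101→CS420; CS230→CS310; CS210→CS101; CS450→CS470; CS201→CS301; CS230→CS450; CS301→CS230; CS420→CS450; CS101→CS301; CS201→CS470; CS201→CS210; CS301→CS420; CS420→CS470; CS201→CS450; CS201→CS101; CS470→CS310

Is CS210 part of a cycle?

CS210 is on a cycle iff CS210 can reach itself via ≥1 edge.
CS210 → CS301 → CS230 → CS210 — yes.

Yes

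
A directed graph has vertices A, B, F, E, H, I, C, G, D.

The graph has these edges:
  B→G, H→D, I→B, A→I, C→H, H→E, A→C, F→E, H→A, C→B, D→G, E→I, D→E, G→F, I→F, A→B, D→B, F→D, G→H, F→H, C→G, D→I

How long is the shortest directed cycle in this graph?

3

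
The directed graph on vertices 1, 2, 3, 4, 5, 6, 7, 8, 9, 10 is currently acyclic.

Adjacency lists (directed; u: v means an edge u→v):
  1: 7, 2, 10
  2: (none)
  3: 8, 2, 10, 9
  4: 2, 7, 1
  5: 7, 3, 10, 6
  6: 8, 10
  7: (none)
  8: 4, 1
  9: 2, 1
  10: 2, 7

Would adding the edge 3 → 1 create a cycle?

No

Adding 3→1 creates a cycle iff 1 can already reach 3.
Explore from 1: no path reaches 3. The graph stays acyclic.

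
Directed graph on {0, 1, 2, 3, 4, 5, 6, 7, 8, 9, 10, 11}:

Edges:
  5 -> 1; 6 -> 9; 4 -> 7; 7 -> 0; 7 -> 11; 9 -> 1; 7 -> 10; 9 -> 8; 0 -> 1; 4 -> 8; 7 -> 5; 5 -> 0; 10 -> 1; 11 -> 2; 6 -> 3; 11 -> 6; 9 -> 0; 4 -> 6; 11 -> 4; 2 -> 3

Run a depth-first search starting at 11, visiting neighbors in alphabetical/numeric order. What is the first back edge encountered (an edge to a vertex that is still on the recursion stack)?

DFS from 11 (visiting neighbors in alphabetical/numeric order); mark gray on enter, black on exit:
11 gray
  2 gray
    3 gray
    3 black
  2 black
  4 gray
    6 gray
      6→3: 3 black — skip
      9 gray
        0 gray
          1 gray
          1 black
        0 black
        9→1: 1 black — skip
        8 gray
        8 black
      9 black
    6 black
    7 gray
      7→0: 0 black — skip
      5 gray
        5→0: 0 black — skip
        5→1: 1 black — skip
      5 black
      10 gray
        10→1: 1 black — skip
      10 black
      7→11: 11 is gray → back edge
First back edge: 7 → 11.

7->11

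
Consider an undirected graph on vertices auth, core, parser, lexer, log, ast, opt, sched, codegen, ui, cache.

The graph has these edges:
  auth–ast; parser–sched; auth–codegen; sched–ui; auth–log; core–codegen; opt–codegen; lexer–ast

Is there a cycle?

No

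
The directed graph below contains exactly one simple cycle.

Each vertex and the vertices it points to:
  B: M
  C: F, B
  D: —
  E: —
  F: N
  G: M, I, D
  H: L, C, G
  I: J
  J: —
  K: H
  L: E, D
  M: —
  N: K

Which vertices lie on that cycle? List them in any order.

DFS with gray/black marking from H:
H gray
  L gray
    E gray
    E black
    D gray
    D black
  L black
  C gray
    F gray
      N gray
        K gray
          K→H: H is gray → back edge
Back edge closes the cycle H → C → F → N → K → H; its vertices are {C, F, H, K, N}.

C, F, H, K, N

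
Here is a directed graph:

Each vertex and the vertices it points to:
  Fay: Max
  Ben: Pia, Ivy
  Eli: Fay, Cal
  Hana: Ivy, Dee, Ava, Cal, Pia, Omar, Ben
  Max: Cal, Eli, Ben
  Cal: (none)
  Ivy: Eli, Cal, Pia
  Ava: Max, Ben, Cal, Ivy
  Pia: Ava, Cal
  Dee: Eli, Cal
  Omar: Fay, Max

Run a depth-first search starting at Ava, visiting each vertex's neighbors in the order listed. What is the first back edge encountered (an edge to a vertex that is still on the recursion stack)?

Fay→Max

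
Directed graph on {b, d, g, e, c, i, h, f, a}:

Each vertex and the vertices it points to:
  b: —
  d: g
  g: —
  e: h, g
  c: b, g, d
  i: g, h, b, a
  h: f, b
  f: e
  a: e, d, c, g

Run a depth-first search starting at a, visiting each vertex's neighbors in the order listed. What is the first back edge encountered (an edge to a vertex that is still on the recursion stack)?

f->e

DFS from a (visiting each vertex's neighbors in the order listed); mark gray on enter, black on exit:
a gray
  e gray
    h gray
      f gray
        f→e: e is gray → back edge
First back edge: f → e.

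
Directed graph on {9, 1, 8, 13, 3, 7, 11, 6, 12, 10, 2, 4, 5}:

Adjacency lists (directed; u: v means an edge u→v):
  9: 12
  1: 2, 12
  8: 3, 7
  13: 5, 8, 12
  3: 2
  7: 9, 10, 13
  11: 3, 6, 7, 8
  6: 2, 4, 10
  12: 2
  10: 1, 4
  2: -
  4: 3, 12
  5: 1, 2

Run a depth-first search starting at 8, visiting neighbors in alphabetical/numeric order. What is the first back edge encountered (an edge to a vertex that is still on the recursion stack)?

13->8

DFS from 8 (visiting neighbors in alphabetical/numeric order); mark gray on enter, black on exit:
8 gray
  3 gray
    2 gray
    2 black
  3 black
  7 gray
    9 gray
      12 gray
        12→2: 2 black — skip
      12 black
    9 black
    10 gray
      1 gray
        1→2: 2 black — skip
        1→12: 12 black — skip
      1 black
      4 gray
        4→3: 3 black — skip
        4→12: 12 black — skip
      4 black
    10 black
    13 gray
      5 gray
        5→1: 1 black — skip
        5→2: 2 black — skip
      5 black
      13→8: 8 is gray → back edge
First back edge: 13 → 8.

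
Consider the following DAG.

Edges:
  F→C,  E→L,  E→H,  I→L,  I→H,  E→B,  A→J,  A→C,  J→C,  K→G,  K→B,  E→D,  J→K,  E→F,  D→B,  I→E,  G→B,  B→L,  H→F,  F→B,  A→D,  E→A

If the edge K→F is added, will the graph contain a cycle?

No

Adding K→F creates a cycle iff F can already reach K.
Explore from F: no path reaches K. The graph stays acyclic.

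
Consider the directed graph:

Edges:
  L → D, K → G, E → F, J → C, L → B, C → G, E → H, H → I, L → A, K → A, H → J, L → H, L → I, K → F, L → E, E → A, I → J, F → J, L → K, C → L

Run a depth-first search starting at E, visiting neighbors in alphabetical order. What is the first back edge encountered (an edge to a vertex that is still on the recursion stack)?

L->E

DFS from E (visiting neighbors in alphabetical order); mark gray on enter, black on exit:
E gray
  A gray
  A black
  F gray
    J gray
      C gray
        G gray
        G black
        L gray
          L→A: A black — skip
          B gray
          B black
          D gray
          D black
          L→E: E is gray → back edge
First back edge: L → E.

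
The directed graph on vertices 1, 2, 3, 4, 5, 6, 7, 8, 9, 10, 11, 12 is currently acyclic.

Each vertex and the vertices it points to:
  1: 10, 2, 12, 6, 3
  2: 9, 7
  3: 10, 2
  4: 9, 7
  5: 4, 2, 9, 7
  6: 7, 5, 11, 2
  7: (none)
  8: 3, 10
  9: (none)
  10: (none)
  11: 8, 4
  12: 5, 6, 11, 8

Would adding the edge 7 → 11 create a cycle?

Yes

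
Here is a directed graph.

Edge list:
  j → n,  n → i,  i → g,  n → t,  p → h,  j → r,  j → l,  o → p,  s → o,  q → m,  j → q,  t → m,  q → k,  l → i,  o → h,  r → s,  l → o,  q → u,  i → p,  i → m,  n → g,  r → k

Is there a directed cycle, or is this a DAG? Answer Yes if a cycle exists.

No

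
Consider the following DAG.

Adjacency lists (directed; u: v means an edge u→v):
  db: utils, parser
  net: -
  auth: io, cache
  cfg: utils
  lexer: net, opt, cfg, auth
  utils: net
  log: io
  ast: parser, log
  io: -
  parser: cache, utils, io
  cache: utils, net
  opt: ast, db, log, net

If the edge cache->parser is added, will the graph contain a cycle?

Yes

Adding cache→parser creates a cycle iff parser can already reach cache.
Path from parser: parser → cache.
So parser → … → cache → parser is a cycle.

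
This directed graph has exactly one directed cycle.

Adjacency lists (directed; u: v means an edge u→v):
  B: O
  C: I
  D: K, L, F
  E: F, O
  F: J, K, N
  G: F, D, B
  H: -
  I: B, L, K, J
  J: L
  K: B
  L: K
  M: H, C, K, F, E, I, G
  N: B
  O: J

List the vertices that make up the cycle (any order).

B, J, K, L, O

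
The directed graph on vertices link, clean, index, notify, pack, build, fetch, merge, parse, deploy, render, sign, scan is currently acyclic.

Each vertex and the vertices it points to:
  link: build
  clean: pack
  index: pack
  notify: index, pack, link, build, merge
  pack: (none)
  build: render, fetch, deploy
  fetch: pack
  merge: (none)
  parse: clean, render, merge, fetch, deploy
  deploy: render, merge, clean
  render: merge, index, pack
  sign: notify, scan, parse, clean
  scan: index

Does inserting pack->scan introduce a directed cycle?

Adding pack→scan creates a cycle iff scan can already reach pack.
Path from scan: scan → index → pack.
So scan → … → pack → scan is a cycle.

Yes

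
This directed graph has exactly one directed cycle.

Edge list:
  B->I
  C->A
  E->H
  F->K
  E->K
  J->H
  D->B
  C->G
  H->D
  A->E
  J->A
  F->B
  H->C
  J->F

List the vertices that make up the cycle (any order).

A, C, E, H

DFS with gray/black marking from H:
H gray
  C gray
    A gray
      E gray
        K gray
        K black
        E→H: H is gray → back edge
Back edge closes the cycle H → C → A → E → H; its vertices are {A, C, E, H}.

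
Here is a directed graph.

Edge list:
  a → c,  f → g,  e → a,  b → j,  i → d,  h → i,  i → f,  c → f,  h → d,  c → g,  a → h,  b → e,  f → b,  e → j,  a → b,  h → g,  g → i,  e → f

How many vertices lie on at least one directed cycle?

8

A vertex is on a directed cycle iff it belongs to a strongly connected component of size ≥ 2 (or has a self-loop).
The vertices on cycles are {a, b, c, e, f, g, h, i} — 8 in total.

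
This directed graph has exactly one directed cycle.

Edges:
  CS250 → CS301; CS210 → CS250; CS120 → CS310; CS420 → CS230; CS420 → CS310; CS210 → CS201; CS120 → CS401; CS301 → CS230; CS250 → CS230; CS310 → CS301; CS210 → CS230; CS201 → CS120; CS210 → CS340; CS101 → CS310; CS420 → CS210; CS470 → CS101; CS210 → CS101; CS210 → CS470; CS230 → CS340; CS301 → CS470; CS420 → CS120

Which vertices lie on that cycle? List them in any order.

CS101, CS301, CS310, CS470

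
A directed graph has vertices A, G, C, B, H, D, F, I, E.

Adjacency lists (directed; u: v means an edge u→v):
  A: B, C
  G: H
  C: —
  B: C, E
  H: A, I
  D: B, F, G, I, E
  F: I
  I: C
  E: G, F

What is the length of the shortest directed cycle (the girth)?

5

For each vertex v, BFS finds the shortest path from v back to v.
The shortest such closed walk is E → G → H → A → B → E, length 5.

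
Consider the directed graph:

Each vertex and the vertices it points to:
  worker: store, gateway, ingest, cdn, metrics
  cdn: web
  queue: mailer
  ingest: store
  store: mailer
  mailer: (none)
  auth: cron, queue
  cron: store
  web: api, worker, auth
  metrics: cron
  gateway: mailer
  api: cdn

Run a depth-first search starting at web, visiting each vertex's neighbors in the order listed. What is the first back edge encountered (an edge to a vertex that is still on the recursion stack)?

cdn->web

DFS from web (visiting each vertex's neighbors in the order listed); mark gray on enter, black on exit:
web gray
  api gray
    cdn gray
      cdn→web: web is gray → back edge
First back edge: cdn → web.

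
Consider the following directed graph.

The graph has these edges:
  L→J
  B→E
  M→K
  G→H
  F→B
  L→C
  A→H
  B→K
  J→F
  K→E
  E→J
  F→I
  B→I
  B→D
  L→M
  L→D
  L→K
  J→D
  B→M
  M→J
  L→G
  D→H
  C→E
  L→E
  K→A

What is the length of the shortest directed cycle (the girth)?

4

For each vertex v, BFS finds the shortest path from v back to v.
The shortest such closed walk is M → J → F → B → M, length 4.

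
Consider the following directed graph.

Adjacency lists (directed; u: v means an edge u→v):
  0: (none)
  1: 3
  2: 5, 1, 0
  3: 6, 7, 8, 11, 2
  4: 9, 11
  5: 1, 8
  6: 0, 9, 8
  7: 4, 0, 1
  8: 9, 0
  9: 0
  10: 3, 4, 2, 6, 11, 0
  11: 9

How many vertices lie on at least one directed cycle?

A vertex is on a directed cycle iff it belongs to a strongly connected component of size ≥ 2 (or has a self-loop).
The vertices on cycles are {1, 2, 3, 5, 7} — 5 in total.

5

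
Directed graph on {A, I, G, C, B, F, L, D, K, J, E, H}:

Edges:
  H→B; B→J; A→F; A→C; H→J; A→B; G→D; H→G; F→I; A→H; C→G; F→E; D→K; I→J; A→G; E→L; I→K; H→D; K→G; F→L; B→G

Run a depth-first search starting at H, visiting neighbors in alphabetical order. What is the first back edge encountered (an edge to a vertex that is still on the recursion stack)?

K->G

DFS from H (visiting neighbors in alphabetical order); mark gray on enter, black on exit:
H gray
  B gray
    G gray
      D gray
        K gray
          K→G: G is gray → back edge
First back edge: K → G.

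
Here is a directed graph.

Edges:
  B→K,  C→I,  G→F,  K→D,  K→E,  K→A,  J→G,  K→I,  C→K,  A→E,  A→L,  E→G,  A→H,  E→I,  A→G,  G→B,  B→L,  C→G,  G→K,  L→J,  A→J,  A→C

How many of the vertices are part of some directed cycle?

8

A vertex is on a directed cycle iff it belongs to a strongly connected component of size ≥ 2 (or has a self-loop).
The vertices on cycles are {A, B, C, E, G, J, K, L} — 8 in total.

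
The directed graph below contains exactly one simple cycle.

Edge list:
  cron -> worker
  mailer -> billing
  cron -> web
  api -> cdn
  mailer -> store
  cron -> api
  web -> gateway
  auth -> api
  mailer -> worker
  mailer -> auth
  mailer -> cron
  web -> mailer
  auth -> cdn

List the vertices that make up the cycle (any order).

DFS with gray/black marking from mailer:
mailer gray
  worker gray
  worker black
  billing gray
  billing black
  auth gray
    cdn gray
    cdn black
    api gray
      api→cdn: cdn black — skip
    api black
  auth black
  store gray
  store black
  cron gray
    cron→api: api black — skip
    cron→worker: worker black — skip
    web gray
      web→mailer: mailer is gray → back edge
Back edge closes the cycle mailer → cron → web → mailer; its vertices are {web, cron, mailer}.

web, cron, mailer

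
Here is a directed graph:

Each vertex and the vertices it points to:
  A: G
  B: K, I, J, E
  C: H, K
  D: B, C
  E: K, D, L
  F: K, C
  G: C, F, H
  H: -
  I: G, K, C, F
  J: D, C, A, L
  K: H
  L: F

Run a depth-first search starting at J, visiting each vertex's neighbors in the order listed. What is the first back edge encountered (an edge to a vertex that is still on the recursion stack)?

B→J

DFS from J (visiting each vertex's neighbors in the order listed); mark gray on enter, black on exit:
J gray
  D gray
    B gray
      K gray
        H gray
        H black
      K black
      I gray
        G gray
          C gray
            C→H: H black — skip
            C→K: K black — skip
          C black
          F gray
            F→K: K black — skip
            F→C: C black — skip
          F black
          G→H: H black — skip
        G black
        I→K: K black — skip
        I→C: C black — skip
        I→F: F black — skip
      I black
      B→J: J is gray → back edge
First back edge: B → J.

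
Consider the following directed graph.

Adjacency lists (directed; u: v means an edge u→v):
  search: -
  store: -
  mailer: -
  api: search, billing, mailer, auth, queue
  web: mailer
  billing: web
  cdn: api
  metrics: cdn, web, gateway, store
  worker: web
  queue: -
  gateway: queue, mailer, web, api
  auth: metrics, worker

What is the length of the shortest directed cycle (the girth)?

4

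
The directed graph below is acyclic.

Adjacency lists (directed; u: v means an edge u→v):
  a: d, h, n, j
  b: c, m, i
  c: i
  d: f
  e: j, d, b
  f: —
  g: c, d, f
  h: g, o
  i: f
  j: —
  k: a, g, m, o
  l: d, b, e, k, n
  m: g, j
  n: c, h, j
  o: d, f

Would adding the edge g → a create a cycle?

Adding g→a creates a cycle iff a can already reach g.
Path from a: a → h → g.
So a → … → g → a is a cycle.

Yes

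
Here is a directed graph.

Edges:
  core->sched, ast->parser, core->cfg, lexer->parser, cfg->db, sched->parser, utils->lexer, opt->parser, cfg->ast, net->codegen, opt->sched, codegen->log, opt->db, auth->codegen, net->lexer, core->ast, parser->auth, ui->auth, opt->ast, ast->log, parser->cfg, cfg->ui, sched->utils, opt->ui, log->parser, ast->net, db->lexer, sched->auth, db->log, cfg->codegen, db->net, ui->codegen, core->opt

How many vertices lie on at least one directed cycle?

10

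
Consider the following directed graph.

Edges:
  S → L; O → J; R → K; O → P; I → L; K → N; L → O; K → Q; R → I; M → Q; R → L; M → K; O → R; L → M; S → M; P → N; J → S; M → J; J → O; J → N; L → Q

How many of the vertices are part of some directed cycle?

A vertex is on a directed cycle iff it belongs to a strongly connected component of size ≥ 2 (or has a self-loop).
The vertices on cycles are {I, J, L, M, O, R, S} — 7 in total.

7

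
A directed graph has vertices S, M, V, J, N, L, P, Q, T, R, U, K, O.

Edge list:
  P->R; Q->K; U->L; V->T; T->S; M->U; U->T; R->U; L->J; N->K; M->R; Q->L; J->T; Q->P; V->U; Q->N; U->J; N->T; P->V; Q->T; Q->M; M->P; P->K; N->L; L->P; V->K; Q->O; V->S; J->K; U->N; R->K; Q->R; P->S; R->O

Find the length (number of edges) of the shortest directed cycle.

For each vertex v, BFS finds the shortest path from v back to v.
The shortest such closed walk is R → U → L → P → R, length 4.

4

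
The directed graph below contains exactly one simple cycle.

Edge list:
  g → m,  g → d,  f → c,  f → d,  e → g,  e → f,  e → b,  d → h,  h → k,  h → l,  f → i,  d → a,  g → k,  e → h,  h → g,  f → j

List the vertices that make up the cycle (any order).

d, g, h

DFS with gray/black marking from g:
g gray
  k gray
  k black
  d gray
    h gray
      h→k: k black — skip
      l gray
      l black
      h→g: g is gray → back edge
Back edge closes the cycle g → d → h → g; its vertices are {d, g, h}.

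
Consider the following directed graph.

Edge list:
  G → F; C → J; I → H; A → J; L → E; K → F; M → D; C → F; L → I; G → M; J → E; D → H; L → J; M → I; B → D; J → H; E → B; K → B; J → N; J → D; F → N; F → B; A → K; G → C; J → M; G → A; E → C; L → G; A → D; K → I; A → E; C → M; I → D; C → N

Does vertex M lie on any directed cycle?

M lies on a cycle iff there is a path from M back to itself.
Exploring from M, it never reaches itself; equivalently, its strongly connected component is a singleton.

No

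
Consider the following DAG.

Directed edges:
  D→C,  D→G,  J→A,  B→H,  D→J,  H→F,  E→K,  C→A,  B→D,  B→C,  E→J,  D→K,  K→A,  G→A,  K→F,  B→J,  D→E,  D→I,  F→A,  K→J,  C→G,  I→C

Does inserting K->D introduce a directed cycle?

Yes

Adding K→D creates a cycle iff D can already reach K.
Path from D: D → K.
So D → … → K → D is a cycle.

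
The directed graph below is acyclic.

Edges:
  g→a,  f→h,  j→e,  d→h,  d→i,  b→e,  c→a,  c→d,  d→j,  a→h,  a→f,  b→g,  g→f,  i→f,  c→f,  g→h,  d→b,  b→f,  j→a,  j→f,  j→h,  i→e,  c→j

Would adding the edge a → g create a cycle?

Adding a→g creates a cycle iff g can already reach a.
Path from g: g → a.
So g → … → a → g is a cycle.

Yes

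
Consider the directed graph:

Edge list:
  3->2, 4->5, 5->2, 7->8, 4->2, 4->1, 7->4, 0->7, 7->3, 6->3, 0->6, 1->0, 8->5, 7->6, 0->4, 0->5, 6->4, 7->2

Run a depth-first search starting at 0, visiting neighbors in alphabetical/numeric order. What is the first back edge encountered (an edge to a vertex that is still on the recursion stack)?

1->0

DFS from 0 (visiting neighbors in alphabetical/numeric order); mark gray on enter, black on exit:
0 gray
  4 gray
    1 gray
      1→0: 0 is gray → back edge
First back edge: 1 → 0.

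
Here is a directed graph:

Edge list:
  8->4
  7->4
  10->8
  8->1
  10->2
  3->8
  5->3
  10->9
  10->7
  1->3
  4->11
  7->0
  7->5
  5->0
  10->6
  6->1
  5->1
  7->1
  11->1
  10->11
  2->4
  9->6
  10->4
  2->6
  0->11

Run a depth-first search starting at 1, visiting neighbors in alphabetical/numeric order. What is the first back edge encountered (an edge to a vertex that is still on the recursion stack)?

8→1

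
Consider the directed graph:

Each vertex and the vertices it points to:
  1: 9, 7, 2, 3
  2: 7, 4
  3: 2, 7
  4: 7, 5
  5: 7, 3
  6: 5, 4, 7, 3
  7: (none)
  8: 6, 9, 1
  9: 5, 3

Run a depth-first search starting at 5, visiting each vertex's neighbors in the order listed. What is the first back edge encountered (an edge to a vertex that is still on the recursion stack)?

4->5

DFS from 5 (visiting each vertex's neighbors in the order listed); mark gray on enter, black on exit:
5 gray
  7 gray
  7 black
  3 gray
    2 gray
      2→7: 7 black — skip
      4 gray
        4→7: 7 black — skip
        4→5: 5 is gray → back edge
First back edge: 4 → 5.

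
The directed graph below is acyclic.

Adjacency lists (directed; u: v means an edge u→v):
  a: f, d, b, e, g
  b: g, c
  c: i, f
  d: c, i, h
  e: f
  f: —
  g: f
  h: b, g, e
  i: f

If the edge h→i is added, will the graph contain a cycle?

No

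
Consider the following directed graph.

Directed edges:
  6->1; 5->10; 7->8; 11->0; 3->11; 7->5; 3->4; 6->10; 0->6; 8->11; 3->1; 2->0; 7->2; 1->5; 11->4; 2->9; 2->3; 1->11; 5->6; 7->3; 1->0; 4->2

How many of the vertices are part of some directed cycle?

8

A vertex is on a directed cycle iff it belongs to a strongly connected component of size ≥ 2 (or has a self-loop).
The vertices on cycles are {0, 1, 2, 3, 4, 5, 6, 11} — 8 in total.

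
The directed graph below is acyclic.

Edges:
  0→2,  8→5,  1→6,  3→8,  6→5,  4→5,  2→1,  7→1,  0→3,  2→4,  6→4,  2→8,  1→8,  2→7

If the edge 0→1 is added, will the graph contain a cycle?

No

Adding 0→1 creates a cycle iff 1 can already reach 0.
Explore from 1: no path reaches 0. The graph stays acyclic.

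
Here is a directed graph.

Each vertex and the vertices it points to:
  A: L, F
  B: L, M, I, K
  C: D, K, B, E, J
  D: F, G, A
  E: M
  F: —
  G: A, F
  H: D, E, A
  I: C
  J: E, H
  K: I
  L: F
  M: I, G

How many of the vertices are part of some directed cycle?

A vertex is on a directed cycle iff it belongs to a strongly connected component of size ≥ 2 (or has a self-loop).
The vertices on cycles are {B, C, E, H, I, J, K, M} — 8 in total.

8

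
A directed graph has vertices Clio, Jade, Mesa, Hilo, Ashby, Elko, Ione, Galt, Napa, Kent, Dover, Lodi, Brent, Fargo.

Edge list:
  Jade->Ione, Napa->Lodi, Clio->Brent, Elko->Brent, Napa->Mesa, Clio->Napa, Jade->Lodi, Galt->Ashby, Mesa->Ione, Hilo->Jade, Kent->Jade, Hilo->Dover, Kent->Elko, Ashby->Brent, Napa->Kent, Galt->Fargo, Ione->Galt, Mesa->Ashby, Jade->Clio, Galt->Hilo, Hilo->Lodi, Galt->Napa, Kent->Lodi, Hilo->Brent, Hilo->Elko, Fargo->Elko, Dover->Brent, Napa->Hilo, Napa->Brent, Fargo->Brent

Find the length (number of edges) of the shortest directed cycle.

4

For each vertex v, BFS finds the shortest path from v back to v.
The shortest such closed walk is Galt → Hilo → Jade → Ione → Galt, length 4.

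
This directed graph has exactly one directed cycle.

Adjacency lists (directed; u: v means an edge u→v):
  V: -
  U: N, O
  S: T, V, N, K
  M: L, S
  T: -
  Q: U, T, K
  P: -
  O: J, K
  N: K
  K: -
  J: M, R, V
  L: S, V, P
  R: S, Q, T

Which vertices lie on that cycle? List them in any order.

J, O, Q, R, U

DFS with gray/black marking from J:
J gray
  M gray
    L gray
      S gray
        T gray
        T black
        V gray
        V black
        N gray
          K gray
          K black
        N black
        S→K: K black — skip
      S black
      L→V: V black — skip
      P gray
      P black
    L black
    M→S: S black — skip
  M black
  R gray
    R→S: S black — skip
    Q gray
      U gray
        U→N: N black — skip
        O gray
          O→J: J is gray → back edge
Back edge closes the cycle J → R → Q → U → O → J; its vertices are {J, O, Q, R, U}.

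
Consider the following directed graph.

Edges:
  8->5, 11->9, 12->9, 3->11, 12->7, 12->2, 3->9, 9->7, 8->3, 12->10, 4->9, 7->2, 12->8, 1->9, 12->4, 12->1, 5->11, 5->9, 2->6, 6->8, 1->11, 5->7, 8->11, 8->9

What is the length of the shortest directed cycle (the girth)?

5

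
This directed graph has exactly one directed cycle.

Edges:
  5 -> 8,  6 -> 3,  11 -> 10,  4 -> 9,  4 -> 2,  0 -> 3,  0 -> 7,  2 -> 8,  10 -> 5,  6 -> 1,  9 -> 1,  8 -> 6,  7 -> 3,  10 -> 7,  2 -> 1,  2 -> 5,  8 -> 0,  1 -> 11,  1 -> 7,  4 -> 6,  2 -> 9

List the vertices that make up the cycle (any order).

1, 5, 6, 8, 10, 11

DFS with gray/black marking from 5:
5 gray
  8 gray
    0 gray
      7 gray
        3 gray
        3 black
      7 black
      0→3: 3 black — skip
    0 black
    6 gray
      6→3: 3 black — skip
      1 gray
        1→7: 7 black — skip
        11 gray
          10 gray
            10→5: 5 is gray → back edge
Back edge closes the cycle 5 → 8 → 6 → 1 → 11 → 10 → 5; its vertices are {1, 5, 6, 8, 10, 11}.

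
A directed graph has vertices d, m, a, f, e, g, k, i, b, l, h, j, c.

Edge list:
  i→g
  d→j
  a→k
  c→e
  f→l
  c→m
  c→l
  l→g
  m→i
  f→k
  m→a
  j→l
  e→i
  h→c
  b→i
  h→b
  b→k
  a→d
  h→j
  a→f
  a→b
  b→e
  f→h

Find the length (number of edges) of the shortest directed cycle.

5

For each vertex v, BFS finds the shortest path from v back to v.
The shortest such closed walk is a → f → h → c → m → a, length 5.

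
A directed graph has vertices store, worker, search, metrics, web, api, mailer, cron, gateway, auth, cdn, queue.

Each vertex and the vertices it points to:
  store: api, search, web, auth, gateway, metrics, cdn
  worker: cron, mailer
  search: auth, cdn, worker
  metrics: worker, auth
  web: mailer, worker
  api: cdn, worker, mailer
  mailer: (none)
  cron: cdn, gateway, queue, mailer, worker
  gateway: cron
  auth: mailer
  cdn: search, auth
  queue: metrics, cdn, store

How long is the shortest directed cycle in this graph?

2

For each vertex v, BFS finds the shortest path from v back to v.
The shortest such closed walk is cron → gateway → cron, length 2.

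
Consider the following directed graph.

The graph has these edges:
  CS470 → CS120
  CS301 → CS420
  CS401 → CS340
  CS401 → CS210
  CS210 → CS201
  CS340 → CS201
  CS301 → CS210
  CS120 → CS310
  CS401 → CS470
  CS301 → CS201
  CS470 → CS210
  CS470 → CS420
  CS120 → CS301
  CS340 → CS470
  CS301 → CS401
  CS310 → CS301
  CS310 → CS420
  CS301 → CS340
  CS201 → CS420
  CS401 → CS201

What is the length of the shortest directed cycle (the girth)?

4

For each vertex v, BFS finds the shortest path from v back to v.
The shortest such closed walk is CS470 → CS120 → CS301 → CS340 → CS470, length 4.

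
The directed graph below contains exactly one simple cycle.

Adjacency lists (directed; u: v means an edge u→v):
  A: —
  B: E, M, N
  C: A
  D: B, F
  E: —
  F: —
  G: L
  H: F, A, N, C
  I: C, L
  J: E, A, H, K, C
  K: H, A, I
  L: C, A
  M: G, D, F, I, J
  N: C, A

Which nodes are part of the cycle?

DFS with gray/black marking from B:
B gray
  E gray
  E black
  M gray
    G gray
      L gray
        C gray
          A gray
          A black
        C black
        L→A: A black — skip
      L black
    G black
    D gray
      D→B: B is gray → back edge
Back edge closes the cycle B → M → D → B; its vertices are {B, D, M}.

B, D, M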